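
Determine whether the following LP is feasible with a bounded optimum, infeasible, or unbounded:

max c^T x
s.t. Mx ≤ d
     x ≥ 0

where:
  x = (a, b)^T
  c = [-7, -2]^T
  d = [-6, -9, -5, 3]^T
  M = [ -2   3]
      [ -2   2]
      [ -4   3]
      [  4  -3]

Infeasible (no feasible solution exists)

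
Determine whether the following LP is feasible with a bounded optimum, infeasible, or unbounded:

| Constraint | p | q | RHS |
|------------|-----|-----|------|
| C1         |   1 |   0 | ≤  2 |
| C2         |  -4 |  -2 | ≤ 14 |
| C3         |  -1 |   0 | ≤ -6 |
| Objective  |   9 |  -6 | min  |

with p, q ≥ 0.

Infeasible (no feasible solution exists)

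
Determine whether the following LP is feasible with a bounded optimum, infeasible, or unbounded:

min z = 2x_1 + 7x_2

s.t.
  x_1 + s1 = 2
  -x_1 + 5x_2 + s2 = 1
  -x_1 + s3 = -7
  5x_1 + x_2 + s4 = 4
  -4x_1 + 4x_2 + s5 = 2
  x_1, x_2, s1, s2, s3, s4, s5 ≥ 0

Infeasible (no feasible solution exists)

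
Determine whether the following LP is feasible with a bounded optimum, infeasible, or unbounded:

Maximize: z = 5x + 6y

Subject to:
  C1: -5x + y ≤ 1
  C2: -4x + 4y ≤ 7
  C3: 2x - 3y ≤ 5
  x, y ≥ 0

Unbounded (objective can increase without bound)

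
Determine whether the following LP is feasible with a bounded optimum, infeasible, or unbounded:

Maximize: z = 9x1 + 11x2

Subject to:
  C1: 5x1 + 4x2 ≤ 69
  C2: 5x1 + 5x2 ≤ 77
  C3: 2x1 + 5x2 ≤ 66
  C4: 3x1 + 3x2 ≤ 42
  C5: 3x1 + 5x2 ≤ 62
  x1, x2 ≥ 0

Feasible with a bounded optimal solution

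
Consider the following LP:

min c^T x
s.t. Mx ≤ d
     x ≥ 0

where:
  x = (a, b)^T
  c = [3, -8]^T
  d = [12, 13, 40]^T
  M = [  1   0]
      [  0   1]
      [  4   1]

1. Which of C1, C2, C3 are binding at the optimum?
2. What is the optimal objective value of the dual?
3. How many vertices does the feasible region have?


1. C2
2. -104
3. 4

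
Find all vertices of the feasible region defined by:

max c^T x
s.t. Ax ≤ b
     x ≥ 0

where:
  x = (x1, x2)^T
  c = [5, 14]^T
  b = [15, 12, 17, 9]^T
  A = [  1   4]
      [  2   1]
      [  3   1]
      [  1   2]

(0, 0), (5.667, 0), (5, 2), (3, 3), (0, 3.75)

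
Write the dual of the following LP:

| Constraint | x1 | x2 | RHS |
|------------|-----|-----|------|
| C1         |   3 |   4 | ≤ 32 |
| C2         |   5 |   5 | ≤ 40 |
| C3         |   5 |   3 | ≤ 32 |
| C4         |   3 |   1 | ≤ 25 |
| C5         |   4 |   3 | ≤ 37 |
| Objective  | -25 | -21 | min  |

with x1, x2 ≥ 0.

Primal min cᵀx s.t. Ax ≤ b, x ≥ 0  →  Dual max −bᵀy s.t. Aᵀy ≥ −c, y ≥ 0.

Maximize: z = -32y1 - 40y2 - 32y3 - 25y4 - 37y5

Subject to:
  3y1 + 5y2 + 5y3 + 3y4 + 4y5 ≥ 25
  4y1 + 5y2 + 3y3 + y4 + 3y5 ≥ 21
  y1, y2, y3, y4, y5 ≥ 0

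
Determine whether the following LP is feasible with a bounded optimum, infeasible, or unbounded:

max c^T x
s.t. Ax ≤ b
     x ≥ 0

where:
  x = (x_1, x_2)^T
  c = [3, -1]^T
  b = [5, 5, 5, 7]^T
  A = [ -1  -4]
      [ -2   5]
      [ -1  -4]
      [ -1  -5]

Unbounded (objective can increase without bound)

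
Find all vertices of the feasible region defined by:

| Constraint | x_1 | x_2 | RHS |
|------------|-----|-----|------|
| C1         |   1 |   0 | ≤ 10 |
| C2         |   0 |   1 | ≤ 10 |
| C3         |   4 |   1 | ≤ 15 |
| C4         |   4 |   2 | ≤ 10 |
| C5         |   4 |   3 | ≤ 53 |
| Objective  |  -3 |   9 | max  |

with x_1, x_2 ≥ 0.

(0, 0), (2.5, 0), (0, 5)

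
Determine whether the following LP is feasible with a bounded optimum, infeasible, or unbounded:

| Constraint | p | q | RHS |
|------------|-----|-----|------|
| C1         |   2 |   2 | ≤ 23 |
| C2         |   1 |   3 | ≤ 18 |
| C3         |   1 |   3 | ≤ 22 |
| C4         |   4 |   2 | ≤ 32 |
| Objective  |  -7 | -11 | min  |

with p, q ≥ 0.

Feasible with a bounded optimal solution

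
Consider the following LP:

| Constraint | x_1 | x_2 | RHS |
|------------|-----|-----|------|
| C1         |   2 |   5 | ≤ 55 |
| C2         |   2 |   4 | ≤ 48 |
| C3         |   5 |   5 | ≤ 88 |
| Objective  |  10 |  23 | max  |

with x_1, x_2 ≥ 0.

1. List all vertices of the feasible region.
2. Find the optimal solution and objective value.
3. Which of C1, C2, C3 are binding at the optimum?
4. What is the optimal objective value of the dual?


1. (0, 0), (17.6, 0), (11.2, 6.4), (10, 7), (0, 11)
2. x_1 = 10, x_2 = 7, z = 261
3. C1, C2
4. 261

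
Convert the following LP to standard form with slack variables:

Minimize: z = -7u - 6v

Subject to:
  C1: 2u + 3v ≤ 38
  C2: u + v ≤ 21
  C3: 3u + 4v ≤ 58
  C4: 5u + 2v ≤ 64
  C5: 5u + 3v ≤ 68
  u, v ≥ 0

min z = -7u - 6v

s.t.
  2u + 3v + s1 = 38
  u + v + s2 = 21
  3u + 4v + s3 = 58
  5u + 2v + s4 = 64
  5u + 3v + s5 = 68
  u, v, s1, s2, s3, s4, s5 ≥ 0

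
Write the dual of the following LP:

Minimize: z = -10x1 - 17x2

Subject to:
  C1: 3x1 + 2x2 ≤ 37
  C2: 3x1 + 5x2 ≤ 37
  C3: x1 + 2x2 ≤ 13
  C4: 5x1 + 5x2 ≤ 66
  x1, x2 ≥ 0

Primal min cᵀx s.t. Ax ≤ b, x ≥ 0  →  Dual max −bᵀy s.t. Aᵀy ≥ −c, y ≥ 0.

Maximize: z = -37y1 - 37y2 - 13y3 - 66y4

Subject to:
  3y1 + 3y2 + y3 + 5y4 ≥ 10
  2y1 + 5y2 + 2y3 + 5y4 ≥ 17
  y1, y2, y3, y4 ≥ 0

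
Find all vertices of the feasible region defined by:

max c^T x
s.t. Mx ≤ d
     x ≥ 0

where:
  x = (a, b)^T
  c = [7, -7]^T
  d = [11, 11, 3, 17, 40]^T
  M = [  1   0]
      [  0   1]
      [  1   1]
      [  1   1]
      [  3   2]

(0, 0), (3, 0), (0, 3)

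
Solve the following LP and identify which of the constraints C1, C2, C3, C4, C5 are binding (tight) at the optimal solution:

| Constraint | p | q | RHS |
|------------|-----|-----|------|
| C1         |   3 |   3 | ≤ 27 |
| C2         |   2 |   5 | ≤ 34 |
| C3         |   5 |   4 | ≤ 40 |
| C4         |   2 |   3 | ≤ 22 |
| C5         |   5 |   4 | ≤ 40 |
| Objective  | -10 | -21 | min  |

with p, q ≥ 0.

At p = 2, q = 6, compute slack b - a·x for each constraint:
  C1: 27 − 24 = 3  (slack)
  C2: 34 − 34 = 0  (binding)
  C3: 40 − 34 = 6  (slack)
  C4: 22 − 22 = 0  (binding)
  C5: 40 − 34 = 6  (slack)

Optimal: p = 2, q = 6
Binding: C2, C4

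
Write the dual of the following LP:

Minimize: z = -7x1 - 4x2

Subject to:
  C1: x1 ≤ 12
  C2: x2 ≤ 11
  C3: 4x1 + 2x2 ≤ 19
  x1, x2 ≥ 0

Primal min cᵀx s.t. Ax ≤ b, x ≥ 0  →  Dual max −bᵀy s.t. Aᵀy ≥ −c, y ≥ 0.

Maximize: z = -12y1 - 11y2 - 19y3

Subject to:
  y1 + 4y3 ≥ 7
  y2 + 2y3 ≥ 4
  y1, y2, y3 ≥ 0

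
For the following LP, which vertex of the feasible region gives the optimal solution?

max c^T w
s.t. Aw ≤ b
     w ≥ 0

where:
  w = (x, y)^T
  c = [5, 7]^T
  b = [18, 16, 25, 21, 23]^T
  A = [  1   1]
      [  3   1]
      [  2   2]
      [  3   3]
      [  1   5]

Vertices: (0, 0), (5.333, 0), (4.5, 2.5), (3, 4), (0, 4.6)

Evaluate the objective at each vertex of the feasible region:
  z(0, 0) = 0
  z(5.333, 0) = 26.67
  z(4.5, 2.5) = 40
  z(3, 4) = 43  ←
  z(0, 4.6) = 32.2
The maximum is at x = 3, y = 4.

(3, 4)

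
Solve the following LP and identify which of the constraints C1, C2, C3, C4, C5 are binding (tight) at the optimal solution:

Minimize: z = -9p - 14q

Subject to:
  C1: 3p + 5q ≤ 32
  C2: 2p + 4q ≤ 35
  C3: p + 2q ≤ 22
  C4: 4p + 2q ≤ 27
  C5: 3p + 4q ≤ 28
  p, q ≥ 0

At p = 4, q = 4, compute slack b - a·x for each constraint:
  C1: 32 − 32 = 0  (binding)
  C2: 35 − 24 = 11  (slack)
  C3: 22 − 12 = 10  (slack)
  C4: 27 − 24 = 3  (slack)
  C5: 28 − 28 = 0  (binding)

Optimal: p = 4, q = 4
Binding: C1, C5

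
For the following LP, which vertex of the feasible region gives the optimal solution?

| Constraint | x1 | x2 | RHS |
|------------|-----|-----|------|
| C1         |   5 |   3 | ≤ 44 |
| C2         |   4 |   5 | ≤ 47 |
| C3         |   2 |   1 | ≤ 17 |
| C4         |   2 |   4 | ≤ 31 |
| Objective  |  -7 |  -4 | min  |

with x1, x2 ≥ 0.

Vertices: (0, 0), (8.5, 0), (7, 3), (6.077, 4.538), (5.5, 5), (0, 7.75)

Evaluate the objective at each vertex of the feasible region:
  z(0, 0) = 0
  z(8.5, 0) = -59.5
  z(7, 3) = -61  ←
  z(6.077, 4.538) = -60.69
  z(5.5, 5) = -58.5
  z(0, 7.75) = -31
The minimum is at x1 = 7, x2 = 3.

(7, 3)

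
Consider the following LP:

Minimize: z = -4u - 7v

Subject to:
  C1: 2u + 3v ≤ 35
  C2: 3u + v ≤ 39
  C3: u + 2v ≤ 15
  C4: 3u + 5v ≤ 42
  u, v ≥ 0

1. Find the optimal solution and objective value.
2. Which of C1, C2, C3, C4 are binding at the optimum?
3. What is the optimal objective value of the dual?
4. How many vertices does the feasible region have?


1. u = 9, v = 3, z = -57
2. C3, C4
3. -57
4. 5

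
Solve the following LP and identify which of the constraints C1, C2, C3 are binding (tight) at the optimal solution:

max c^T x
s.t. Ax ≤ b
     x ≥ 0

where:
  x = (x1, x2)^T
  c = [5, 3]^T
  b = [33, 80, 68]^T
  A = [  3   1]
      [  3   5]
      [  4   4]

At x1 = 8, x2 = 9, compute slack b - a·x for each constraint:
  C1: 33 − 33 = 0  (binding)
  C2: 80 − 69 = 11  (slack)
  C3: 68 − 68 = 0  (binding)

Optimal: x1 = 8, x2 = 9
Binding: C1, C3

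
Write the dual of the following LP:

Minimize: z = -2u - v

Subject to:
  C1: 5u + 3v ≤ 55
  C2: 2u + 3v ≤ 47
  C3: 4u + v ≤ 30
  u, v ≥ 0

Primal min cᵀx s.t. Ax ≤ b, x ≥ 0  →  Dual max −bᵀy s.t. Aᵀy ≥ −c, y ≥ 0.

Maximize: z = -55y1 - 47y2 - 30y3

Subject to:
  5y1 + 2y2 + 4y3 ≥ 2
  3y1 + 3y2 + y3 ≥ 1
  y1, y2, y3 ≥ 0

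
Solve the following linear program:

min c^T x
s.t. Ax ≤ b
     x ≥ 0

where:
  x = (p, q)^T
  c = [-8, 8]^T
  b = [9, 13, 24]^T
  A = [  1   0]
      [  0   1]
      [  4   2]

Evaluate the objective at each vertex of the feasible region:
  z(0, 0) = 0
  z(6, 0) = -48  ←
  z(0, 12) = 96
The minimum is at p = 6, q = 0.

p = 6, q = 0, z = -48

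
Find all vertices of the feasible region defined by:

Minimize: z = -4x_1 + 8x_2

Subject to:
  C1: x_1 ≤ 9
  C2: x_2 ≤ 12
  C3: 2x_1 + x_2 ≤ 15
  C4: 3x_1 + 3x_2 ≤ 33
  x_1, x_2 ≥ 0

(0, 0), (7.5, 0), (4, 7), (0, 11)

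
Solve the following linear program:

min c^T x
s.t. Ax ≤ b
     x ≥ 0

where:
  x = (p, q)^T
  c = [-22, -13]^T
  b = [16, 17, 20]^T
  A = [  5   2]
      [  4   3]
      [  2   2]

Evaluate the objective at each vertex of the feasible region:
  z(0, 0) = 0
  z(3.2, 0) = -70.4
  z(2, 3) = -83  ←
  z(0, 5.667) = -73.67
The minimum is at p = 2, q = 3.

p = 2, q = 3, z = -83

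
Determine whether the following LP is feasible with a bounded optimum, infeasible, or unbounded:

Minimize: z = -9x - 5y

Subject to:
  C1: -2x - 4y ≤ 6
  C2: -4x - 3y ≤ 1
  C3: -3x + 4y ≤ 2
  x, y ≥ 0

Unbounded (objective can decrease without bound)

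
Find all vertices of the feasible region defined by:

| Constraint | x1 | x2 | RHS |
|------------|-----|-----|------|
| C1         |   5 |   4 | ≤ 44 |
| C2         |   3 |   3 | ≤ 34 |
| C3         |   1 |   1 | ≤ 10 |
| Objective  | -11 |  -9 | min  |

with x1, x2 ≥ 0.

(0, 0), (8.8, 0), (4, 6), (0, 10)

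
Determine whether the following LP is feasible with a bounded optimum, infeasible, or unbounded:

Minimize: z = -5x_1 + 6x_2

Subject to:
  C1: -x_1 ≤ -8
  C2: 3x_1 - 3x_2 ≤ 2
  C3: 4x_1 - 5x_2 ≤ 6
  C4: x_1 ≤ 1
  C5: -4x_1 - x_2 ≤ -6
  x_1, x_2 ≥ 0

Infeasible (no feasible solution exists)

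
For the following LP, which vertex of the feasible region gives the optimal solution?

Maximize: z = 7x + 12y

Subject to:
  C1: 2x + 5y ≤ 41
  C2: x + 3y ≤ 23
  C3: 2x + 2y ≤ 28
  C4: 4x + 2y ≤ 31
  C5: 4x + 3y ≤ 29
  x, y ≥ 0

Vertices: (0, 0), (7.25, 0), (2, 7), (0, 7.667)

Evaluate the objective at each vertex of the feasible region:
  z(0, 0) = 0
  z(7.25, 0) = 50.75
  z(2, 7) = 98  ←
  z(0, 7.667) = 92
The maximum is at x = 2, y = 7.

(2, 7)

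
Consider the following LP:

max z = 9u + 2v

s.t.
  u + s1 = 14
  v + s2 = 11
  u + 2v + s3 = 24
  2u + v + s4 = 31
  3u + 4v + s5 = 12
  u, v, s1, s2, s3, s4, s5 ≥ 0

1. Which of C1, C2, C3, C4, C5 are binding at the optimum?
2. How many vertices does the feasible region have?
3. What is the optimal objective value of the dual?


1. C5
2. 3
3. 36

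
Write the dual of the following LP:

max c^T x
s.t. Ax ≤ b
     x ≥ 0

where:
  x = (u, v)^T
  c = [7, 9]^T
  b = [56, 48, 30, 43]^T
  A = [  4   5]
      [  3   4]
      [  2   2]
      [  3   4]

Primal max cᵀx s.t. Ax ≤ b, x ≥ 0  →  Dual min bᵀy s.t. Aᵀy ≥ c, y ≥ 0.

Minimize: z = 56y1 + 48y2 + 30y3 + 43y4

Subject to:
  4y1 + 3y2 + 2y3 + 3y4 ≥ 7
  5y1 + 4y2 + 2y3 + 4y4 ≥ 9
  y1, y2, y3, y4 ≥ 0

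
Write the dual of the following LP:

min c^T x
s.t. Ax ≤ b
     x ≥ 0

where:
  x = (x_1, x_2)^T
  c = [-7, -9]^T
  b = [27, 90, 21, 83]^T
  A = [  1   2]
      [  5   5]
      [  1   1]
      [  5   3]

Primal min cᵀx s.t. Ax ≤ b, x ≥ 0  →  Dual max −bᵀy s.t. Aᵀy ≥ −c, y ≥ 0.

Maximize: z = -27y1 - 90y2 - 21y3 - 83y4

Subject to:
  y1 + 5y2 + y3 + 5y4 ≥ 7
  2y1 + 5y2 + y3 + 3y4 ≥ 9
  y1, y2, y3, y4 ≥ 0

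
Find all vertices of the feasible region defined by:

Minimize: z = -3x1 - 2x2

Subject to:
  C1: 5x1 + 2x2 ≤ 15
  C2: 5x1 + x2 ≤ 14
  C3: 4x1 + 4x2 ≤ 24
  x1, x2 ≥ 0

(0, 0), (2.8, 0), (2.6, 1), (1, 5), (0, 6)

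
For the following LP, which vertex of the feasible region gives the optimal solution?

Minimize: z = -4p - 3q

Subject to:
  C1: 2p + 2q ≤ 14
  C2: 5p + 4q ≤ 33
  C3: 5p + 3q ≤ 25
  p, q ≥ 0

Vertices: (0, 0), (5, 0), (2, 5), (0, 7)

Evaluate the objective at each vertex of the feasible region:
  z(0, 0) = 0
  z(5, 0) = -20
  z(2, 5) = -23  ←
  z(0, 7) = -21
The minimum is at p = 2, q = 5.

(2, 5)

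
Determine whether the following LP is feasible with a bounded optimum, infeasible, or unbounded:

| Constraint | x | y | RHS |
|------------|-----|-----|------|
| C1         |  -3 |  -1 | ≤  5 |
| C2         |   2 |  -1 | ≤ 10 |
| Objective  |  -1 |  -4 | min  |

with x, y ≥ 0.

Unbounded (objective can decrease without bound)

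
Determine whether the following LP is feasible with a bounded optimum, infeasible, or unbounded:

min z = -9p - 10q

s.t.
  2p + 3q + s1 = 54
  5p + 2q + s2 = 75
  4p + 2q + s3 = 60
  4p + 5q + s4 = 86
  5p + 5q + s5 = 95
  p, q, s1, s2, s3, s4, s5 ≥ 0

Feasible with a bounded optimal solution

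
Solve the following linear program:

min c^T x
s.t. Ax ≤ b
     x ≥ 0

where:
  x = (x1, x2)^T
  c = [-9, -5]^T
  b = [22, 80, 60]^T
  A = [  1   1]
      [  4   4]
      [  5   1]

Evaluate the objective at each vertex of the feasible region:
  z(0, 0) = 0
  z(12, 0) = -108
  z(10, 10) = -140  ←
  z(0, 20) = -100
The minimum is at x1 = 10, x2 = 10.

x1 = 10, x2 = 10, z = -140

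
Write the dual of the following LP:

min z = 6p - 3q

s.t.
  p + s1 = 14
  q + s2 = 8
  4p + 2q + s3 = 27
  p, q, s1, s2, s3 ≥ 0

Primal min cᵀx s.t. Ax ≤ b, x ≥ 0  →  Dual max −bᵀy s.t. Aᵀy ≥ −c, y ≥ 0.

Maximize: z = -14y1 - 8y2 - 27y3

Subject to:
  y1 + 4y3 ≥ -6
  y2 + 2y3 ≥ 3
  y1, y2, y3 ≥ 0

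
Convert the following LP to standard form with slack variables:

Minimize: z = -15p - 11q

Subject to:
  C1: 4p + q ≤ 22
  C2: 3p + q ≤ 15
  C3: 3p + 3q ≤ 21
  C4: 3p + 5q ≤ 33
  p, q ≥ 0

min z = -15p - 11q

s.t.
  4p + q + s1 = 22
  3p + q + s2 = 15
  3p + 3q + s3 = 21
  3p + 5q + s4 = 33
  p, q, s1, s2, s3, s4 ≥ 0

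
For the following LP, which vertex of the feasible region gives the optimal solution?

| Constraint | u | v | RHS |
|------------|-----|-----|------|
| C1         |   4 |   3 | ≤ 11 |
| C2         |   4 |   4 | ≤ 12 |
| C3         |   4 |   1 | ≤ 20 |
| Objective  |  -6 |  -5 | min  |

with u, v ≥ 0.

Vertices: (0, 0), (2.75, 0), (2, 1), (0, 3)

Evaluate the objective at each vertex of the feasible region:
  z(0, 0) = 0
  z(2.75, 0) = -16.5
  z(2, 1) = -17  ←
  z(0, 3) = -15
The minimum is at u = 2, v = 1.

(2, 1)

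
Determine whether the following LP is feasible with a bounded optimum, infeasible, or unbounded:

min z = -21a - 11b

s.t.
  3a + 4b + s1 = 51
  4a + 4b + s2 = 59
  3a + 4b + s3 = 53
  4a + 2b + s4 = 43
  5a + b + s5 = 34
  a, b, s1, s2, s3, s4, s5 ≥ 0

Feasible with a bounded optimal solution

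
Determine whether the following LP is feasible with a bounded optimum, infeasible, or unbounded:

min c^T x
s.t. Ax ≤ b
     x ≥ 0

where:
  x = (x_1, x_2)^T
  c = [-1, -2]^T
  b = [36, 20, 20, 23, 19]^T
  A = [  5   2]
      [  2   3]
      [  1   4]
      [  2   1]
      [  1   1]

Feasible with a bounded optimal solution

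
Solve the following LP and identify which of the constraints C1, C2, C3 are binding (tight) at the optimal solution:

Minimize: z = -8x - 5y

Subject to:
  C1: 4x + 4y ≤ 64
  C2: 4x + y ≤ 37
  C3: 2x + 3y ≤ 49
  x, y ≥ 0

At x = 7, y = 9, compute slack b - a·x for each constraint:
  C1: 64 − 64 = 0  (binding)
  C2: 37 − 37 = 0  (binding)
  C3: 49 − 41 = 8  (slack)

Optimal: x = 7, y = 9
Binding: C1, C2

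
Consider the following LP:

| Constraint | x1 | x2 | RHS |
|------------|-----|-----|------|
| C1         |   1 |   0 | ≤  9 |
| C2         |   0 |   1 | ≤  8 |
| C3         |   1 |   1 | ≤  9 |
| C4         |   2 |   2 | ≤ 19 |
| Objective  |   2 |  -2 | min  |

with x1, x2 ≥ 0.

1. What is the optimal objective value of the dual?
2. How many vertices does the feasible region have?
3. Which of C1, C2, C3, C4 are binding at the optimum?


1. -16
2. 4
3. C2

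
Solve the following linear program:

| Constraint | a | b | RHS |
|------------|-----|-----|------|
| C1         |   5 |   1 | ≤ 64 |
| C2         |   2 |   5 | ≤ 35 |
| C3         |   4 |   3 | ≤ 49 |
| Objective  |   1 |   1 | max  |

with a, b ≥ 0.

Evaluate the objective at each vertex of the feasible region:
  z(0, 0) = 0
  z(12.25, 0) = 12.25
  z(10, 3) = 13  ←
  z(0, 7) = 7
The maximum is at a = 10, b = 3.

a = 10, b = 3, z = 13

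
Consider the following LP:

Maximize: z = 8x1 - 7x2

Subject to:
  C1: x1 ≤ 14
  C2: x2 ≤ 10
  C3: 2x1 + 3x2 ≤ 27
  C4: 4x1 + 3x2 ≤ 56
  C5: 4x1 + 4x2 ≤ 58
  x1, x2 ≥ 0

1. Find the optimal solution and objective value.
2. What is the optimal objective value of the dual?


1. x1 = 13.5, x2 = 0, z = 108
2. 108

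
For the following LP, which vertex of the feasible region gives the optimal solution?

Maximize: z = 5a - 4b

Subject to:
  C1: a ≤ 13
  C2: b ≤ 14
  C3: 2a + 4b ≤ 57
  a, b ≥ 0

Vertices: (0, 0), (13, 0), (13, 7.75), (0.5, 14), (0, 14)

Evaluate the objective at each vertex of the feasible region:
  z(0, 0) = 0
  z(13, 0) = 65  ←
  z(13, 7.75) = 34
  z(0.5, 14) = -53.5
  z(0, 14) = -56
The maximum is at a = 13, b = 0.

(13, 0)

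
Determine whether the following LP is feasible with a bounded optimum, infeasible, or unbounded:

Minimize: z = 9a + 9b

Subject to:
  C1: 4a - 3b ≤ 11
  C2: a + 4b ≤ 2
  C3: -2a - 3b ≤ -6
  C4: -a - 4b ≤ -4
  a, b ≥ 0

Infeasible (no feasible solution exists)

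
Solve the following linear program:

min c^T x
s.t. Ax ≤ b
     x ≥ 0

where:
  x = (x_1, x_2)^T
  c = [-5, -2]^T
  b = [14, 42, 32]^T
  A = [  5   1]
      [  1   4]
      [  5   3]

Evaluate the objective at each vertex of the feasible region:
  z(0, 0) = 0
  z(2.8, 0) = -14
  z(1, 9) = -23  ←
  z(0.1176, 10.47) = -21.53
  z(0, 10.5) = -21
The minimum is at x_1 = 1, x_2 = 9.

x_1 = 1, x_2 = 9, z = -23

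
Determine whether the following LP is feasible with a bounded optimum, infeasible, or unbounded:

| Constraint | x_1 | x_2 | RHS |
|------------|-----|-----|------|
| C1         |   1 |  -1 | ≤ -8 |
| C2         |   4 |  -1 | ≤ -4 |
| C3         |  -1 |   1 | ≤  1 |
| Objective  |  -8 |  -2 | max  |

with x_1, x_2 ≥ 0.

Infeasible (no feasible solution exists)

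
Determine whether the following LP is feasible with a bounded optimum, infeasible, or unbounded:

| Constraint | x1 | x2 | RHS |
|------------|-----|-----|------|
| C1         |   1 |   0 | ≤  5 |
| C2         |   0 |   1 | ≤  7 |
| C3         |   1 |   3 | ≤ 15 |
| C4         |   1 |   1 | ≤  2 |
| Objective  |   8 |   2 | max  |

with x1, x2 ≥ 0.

Feasible with a bounded optimal solution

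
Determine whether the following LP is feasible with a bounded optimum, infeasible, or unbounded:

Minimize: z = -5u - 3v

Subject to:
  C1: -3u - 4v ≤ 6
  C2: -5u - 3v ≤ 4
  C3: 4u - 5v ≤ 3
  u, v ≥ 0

Unbounded (objective can decrease without bound)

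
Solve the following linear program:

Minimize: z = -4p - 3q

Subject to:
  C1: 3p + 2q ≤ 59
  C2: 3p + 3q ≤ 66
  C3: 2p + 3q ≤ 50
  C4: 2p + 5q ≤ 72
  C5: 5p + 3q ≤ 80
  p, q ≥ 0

Evaluate the objective at each vertex of the feasible region:
  z(0, 0) = 0
  z(16, 0) = -64
  z(10, 10) = -70  ←
  z(8.5, 11) = -67
  z(0, 14.4) = -43.2
The minimum is at p = 10, q = 10.

p = 10, q = 10, z = -70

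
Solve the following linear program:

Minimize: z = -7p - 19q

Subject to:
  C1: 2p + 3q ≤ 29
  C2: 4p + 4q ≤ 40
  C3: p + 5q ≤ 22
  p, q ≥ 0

Evaluate the objective at each vertex of the feasible region:
  z(0, 0) = 0
  z(10, 0) = -70
  z(7, 3) = -106  ←
  z(0, 4.4) = -83.6
The minimum is at p = 7, q = 3.

p = 7, q = 3, z = -106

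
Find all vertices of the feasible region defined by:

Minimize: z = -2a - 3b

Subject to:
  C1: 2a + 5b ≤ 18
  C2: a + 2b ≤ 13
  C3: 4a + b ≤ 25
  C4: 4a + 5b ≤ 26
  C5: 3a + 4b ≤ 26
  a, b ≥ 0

(0, 0), (6.25, 0), (6.188, 0.25), (4, 2), (0, 3.6)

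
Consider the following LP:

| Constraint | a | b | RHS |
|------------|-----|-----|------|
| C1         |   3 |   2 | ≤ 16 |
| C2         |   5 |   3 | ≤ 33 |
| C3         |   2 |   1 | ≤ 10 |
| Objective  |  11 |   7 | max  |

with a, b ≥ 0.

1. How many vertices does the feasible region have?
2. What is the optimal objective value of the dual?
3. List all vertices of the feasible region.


1. 4
2. 58
3. (0, 0), (5, 0), (4, 2), (0, 8)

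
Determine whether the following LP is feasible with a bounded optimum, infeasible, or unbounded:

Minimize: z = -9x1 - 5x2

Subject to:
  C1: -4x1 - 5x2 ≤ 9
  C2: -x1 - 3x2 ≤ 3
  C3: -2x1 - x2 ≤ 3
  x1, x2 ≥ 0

Unbounded (objective can decrease without bound)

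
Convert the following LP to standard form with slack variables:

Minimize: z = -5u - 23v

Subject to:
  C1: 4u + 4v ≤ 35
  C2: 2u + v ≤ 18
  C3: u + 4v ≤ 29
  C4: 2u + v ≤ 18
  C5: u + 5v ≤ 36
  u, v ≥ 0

min z = -5u - 23v

s.t.
  4u + 4v + s1 = 35
  2u + v + s2 = 18
  u + 4v + s3 = 29
  2u + v + s4 = 18
  u + 5v + s5 = 36
  u, v, s1, s2, s3, s4, s5 ≥ 0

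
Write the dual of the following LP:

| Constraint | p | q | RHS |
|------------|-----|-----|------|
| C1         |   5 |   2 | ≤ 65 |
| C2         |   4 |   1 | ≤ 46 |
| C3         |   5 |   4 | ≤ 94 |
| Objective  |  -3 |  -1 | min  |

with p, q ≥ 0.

Primal min cᵀx s.t. Ax ≤ b, x ≥ 0  →  Dual max −bᵀy s.t. Aᵀy ≥ −c, y ≥ 0.

Maximize: z = -65y1 - 46y2 - 94y3

Subject to:
  5y1 + 4y2 + 5y3 ≥ 3
  2y1 + y2 + 4y3 ≥ 1
  y1, y2, y3 ≥ 0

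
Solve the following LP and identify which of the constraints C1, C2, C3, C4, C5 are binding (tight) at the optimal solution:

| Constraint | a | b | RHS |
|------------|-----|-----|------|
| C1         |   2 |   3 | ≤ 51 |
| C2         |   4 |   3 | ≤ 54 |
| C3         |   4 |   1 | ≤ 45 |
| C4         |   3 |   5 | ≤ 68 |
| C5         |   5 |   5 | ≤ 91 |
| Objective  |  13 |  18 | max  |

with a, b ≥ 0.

At a = 6, b = 10, compute slack b - a·x for each constraint:
  C1: 51 − 42 = 9  (slack)
  C2: 54 − 54 = 0  (binding)
  C3: 45 − 34 = 11  (slack)
  C4: 68 − 68 = 0  (binding)
  C5: 91 − 80 = 11  (slack)

Optimal: a = 6, b = 10
Binding: C2, C4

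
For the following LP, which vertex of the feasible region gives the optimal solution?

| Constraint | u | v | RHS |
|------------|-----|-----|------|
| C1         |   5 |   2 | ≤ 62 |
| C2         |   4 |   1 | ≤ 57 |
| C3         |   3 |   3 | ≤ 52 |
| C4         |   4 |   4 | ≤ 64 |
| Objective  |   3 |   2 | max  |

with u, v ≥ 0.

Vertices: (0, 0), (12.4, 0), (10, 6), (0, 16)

Evaluate the objective at each vertex of the feasible region:
  z(0, 0) = 0
  z(12.4, 0) = 37.2
  z(10, 6) = 42  ←
  z(0, 16) = 32
The maximum is at u = 10, v = 6.

(10, 6)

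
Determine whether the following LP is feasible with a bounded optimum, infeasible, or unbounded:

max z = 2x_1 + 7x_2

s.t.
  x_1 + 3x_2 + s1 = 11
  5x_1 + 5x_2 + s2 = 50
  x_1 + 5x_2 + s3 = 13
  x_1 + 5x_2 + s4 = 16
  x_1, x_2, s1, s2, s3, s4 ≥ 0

Feasible with a bounded optimal solution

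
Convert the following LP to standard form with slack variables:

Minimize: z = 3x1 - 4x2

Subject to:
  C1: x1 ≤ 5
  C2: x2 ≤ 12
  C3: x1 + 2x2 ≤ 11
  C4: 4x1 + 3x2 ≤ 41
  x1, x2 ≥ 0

min z = 3x1 - 4x2

s.t.
  x1 + s1 = 5
  x2 + s2 = 12
  x1 + 2x2 + s3 = 11
  4x1 + 3x2 + s4 = 41
  x1, x2, s1, s2, s3, s4 ≥ 0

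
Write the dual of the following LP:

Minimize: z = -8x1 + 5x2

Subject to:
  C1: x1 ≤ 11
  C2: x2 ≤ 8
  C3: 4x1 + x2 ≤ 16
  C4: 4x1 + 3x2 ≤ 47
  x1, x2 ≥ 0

Primal min cᵀx s.t. Ax ≤ b, x ≥ 0  →  Dual max −bᵀy s.t. Aᵀy ≥ −c, y ≥ 0.

Maximize: z = -11y1 - 8y2 - 16y3 - 47y4

Subject to:
  y1 + 4y3 + 4y4 ≥ 8
  y2 + y3 + 3y4 ≥ -5
  y1, y2, y3, y4 ≥ 0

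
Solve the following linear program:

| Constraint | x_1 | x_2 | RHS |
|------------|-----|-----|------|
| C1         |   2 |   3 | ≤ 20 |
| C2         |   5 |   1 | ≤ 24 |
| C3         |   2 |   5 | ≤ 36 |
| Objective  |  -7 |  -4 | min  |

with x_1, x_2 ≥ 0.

Evaluate the objective at each vertex of the feasible region:
  z(0, 0) = 0
  z(4.8, 0) = -33.6
  z(4, 4) = -44  ←
  z(0, 6.667) = -26.67
The minimum is at x_1 = 4, x_2 = 4.

x_1 = 4, x_2 = 4, z = -44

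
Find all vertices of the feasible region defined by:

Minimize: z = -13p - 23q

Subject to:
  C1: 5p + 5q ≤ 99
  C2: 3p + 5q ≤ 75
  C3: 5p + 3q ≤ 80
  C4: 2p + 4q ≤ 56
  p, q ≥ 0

(0, 0), (16, 0), (10.94, 8.438), (10, 9), (0, 14)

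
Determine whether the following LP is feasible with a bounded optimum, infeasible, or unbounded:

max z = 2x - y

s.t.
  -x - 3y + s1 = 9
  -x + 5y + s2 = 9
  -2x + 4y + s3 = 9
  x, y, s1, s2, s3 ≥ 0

Unbounded (objective can increase without bound)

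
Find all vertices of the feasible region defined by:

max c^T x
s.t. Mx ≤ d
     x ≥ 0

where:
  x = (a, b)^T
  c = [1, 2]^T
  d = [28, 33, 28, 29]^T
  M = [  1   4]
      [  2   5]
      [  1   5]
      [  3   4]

(0, 0), (9.667, 0), (3, 5), (0, 5.6)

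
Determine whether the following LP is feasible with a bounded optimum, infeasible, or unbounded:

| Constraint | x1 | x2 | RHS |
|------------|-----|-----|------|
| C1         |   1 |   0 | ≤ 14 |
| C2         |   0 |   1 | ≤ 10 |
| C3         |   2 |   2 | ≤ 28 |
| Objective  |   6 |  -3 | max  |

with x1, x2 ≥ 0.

Feasible with a bounded optimal solution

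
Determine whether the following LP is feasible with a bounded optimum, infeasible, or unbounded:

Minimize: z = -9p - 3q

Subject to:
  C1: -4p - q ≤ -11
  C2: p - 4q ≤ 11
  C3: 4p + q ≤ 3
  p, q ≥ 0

Infeasible (no feasible solution exists)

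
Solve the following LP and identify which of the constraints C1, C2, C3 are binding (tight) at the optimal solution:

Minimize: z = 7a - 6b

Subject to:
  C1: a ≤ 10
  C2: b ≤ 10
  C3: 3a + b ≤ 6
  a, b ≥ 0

At a = 0, b = 6, compute slack b - a·x for each constraint:
  C1: 10 − 0 = 10  (slack)
  C2: 10 − 6 = 4  (slack)
  C3: 6 − 6 = 0  (binding)

Optimal: a = 0, b = 6
Binding: C3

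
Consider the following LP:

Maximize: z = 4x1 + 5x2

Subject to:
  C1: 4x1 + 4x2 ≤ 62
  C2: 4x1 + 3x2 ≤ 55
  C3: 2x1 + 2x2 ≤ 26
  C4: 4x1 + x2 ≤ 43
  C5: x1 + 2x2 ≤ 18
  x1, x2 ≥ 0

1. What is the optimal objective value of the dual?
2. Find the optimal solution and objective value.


1. 57
2. x1 = 8, x2 = 5, z = 57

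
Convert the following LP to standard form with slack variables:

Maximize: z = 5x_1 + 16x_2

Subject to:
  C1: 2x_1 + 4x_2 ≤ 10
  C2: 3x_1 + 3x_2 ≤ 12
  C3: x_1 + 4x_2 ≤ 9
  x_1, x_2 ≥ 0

max z = 5x_1 + 16x_2

s.t.
  2x_1 + 4x_2 + s1 = 10
  3x_1 + 3x_2 + s2 = 12
  x_1 + 4x_2 + s3 = 9
  x_1, x_2, s1, s2, s3 ≥ 0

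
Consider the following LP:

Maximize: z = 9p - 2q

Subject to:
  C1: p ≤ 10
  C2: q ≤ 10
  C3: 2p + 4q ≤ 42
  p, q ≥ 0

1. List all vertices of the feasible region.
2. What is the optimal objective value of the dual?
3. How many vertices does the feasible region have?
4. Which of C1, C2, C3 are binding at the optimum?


1. (0, 0), (10, 0), (10, 5.5), (1, 10), (0, 10)
2. 90
3. 5
4. C1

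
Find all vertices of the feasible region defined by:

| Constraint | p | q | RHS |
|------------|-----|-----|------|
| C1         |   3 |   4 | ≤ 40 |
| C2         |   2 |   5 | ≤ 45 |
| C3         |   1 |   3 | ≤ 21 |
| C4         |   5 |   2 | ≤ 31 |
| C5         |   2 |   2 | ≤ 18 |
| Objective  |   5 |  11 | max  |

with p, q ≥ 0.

(0, 0), (6.2, 0), (4.333, 4.667), (3, 6), (0, 7)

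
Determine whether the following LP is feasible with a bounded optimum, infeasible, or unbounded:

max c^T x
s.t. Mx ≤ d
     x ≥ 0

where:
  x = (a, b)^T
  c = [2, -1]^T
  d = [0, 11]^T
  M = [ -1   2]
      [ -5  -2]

Unbounded (objective can increase without bound)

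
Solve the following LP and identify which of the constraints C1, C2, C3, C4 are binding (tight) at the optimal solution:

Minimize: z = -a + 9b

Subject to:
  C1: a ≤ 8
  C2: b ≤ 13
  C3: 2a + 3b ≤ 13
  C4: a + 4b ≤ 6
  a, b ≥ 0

At a = 6, b = 0, compute slack b - a·x for each constraint:
  C1: 8 − 6 = 2  (slack)
  C2: 13 − 0 = 13  (slack)
  C3: 13 − 12 = 1  (slack)
  C4: 6 − 6 = 0  (binding)

Optimal: a = 6, b = 0
Binding: C4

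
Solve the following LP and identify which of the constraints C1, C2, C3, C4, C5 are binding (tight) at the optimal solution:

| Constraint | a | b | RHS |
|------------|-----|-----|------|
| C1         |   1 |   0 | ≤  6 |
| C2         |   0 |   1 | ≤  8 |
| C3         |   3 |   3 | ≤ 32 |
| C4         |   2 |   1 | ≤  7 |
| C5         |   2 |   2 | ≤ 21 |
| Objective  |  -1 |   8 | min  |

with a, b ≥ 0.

At a = 3.5, b = 0, compute slack b - a·x for each constraint:
  C1: 6 − 3.5 = 2.5  (slack)
  C2: 8 − 0 = 8  (slack)
  C3: 32 − 10.5 = 21.5  (slack)
  C4: 7 − 7 = 0  (binding)
  C5: 21 − 7 = 14  (slack)

Optimal: a = 3.5, b = 0
Binding: C4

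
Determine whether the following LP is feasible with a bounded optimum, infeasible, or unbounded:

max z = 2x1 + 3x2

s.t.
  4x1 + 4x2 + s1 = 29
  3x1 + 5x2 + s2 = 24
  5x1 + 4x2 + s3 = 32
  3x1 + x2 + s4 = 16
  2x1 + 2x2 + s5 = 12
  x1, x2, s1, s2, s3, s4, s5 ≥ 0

Feasible with a bounded optimal solution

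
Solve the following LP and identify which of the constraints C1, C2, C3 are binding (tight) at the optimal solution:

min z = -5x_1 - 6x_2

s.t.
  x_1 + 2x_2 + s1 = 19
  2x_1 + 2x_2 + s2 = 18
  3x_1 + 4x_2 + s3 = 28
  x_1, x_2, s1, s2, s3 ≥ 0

At x_1 = 8, x_2 = 1, compute slack b - a·x for each constraint:
  C1: 19 − 10 = 9  (slack)
  C2: 18 − 18 = 0  (binding)
  C3: 28 − 28 = 0  (binding)

Optimal: x_1 = 8, x_2 = 1
Binding: C2, C3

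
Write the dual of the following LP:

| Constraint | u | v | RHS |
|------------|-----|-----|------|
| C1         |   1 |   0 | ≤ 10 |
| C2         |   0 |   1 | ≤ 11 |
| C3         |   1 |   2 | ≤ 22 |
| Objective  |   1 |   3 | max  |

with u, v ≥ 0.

Primal max cᵀx s.t. Ax ≤ b, x ≥ 0  →  Dual min bᵀy s.t. Aᵀy ≥ c, y ≥ 0.

Minimize: z = 10y1 + 11y2 + 22y3

Subject to:
  y1 + y3 ≥ 1
  y2 + 2y3 ≥ 3
  y1, y2, y3 ≥ 0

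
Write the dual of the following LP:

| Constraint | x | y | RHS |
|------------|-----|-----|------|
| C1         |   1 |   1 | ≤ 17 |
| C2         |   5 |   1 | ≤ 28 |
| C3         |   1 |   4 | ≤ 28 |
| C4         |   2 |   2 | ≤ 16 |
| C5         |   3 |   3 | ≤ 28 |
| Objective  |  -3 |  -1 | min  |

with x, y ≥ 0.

Primal min cᵀx s.t. Ax ≤ b, x ≥ 0  →  Dual max −bᵀy s.t. Aᵀy ≥ −c, y ≥ 0.

Maximize: z = -17y1 - 28y2 - 28y3 - 16y4 - 28y5

Subject to:
  y1 + 5y2 + y3 + 2y4 + 3y5 ≥ 3
  y1 + y2 + 4y3 + 2y4 + 3y5 ≥ 1
  y1, y2, y3, y4, y5 ≥ 0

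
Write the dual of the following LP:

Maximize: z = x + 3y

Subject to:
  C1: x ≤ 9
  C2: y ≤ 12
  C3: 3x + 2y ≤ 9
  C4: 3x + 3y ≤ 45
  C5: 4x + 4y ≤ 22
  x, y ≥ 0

Primal max cᵀx s.t. Ax ≤ b, x ≥ 0  →  Dual min bᵀy s.t. Aᵀy ≥ c, y ≥ 0.

Minimize: z = 9y1 + 12y2 + 9y3 + 45y4 + 22y5

Subject to:
  y1 + 3y3 + 3y4 + 4y5 ≥ 1
  y2 + 2y3 + 3y4 + 4y5 ≥ 3
  y1, y2, y3, y4, y5 ≥ 0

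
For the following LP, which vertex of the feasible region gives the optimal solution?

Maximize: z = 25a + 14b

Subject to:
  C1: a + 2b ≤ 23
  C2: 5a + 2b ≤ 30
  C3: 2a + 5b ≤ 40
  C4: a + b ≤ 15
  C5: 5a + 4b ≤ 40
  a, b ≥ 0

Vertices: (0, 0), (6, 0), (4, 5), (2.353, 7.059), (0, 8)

Evaluate the objective at each vertex of the feasible region:
  z(0, 0) = 0
  z(6, 0) = 150
  z(4, 5) = 170  ←
  z(2.353, 7.059) = 157.6
  z(0, 8) = 112
The maximum is at a = 4, b = 5.

(4, 5)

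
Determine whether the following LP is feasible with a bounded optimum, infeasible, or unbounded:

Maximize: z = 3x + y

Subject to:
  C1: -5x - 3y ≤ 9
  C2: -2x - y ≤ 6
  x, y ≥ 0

Unbounded (objective can increase without bound)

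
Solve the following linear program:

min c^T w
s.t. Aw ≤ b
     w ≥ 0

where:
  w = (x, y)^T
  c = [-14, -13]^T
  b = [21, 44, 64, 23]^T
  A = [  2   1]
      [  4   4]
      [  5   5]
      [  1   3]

Evaluate the objective at each vertex of the feasible region:
  z(0, 0) = 0
  z(10.5, 0) = -147
  z(10, 1) = -153  ←
  z(5, 6) = -148
  z(0, 7.667) = -99.67
The minimum is at x = 10, y = 1.

x = 10, y = 1, z = -153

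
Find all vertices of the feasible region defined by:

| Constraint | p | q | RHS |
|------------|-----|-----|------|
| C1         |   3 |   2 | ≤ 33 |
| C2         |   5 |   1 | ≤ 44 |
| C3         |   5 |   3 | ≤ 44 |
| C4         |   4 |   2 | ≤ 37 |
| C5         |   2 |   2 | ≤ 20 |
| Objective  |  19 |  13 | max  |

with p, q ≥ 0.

(0, 0), (8.8, 0), (7, 3), (0, 10)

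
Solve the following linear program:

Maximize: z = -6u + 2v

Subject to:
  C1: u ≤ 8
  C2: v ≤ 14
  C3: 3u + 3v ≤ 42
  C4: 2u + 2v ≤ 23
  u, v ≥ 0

Evaluate the objective at each vertex of the feasible region:
  z(0, 0) = 0
  z(8, 0) = -48
  z(8, 3.5) = -41
  z(0, 11.5) = 23  ←
The maximum is at u = 0, v = 11.5.

u = 0, v = 11.5, z = 23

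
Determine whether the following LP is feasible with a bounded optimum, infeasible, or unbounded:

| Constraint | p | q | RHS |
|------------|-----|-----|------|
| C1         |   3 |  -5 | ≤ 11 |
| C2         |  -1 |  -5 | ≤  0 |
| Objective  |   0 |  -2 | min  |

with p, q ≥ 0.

Unbounded (objective can decrease without bound)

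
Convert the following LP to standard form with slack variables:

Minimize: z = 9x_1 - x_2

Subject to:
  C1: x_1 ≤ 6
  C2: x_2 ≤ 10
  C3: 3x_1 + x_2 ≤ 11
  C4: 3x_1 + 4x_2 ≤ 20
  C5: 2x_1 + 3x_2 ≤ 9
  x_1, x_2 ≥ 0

min z = 9x_1 - x_2

s.t.
  x_1 + s1 = 6
  x_2 + s2 = 10
  3x_1 + x_2 + s3 = 11
  3x_1 + 4x_2 + s4 = 20
  2x_1 + 3x_2 + s5 = 9
  x_1, x_2, s1, s2, s3, s4, s5 ≥ 0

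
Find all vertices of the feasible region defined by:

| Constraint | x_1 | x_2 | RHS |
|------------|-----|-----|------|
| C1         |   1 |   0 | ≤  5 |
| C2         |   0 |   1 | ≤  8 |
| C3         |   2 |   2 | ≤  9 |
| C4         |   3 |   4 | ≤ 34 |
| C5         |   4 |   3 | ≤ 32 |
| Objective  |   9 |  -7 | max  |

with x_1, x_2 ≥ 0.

(0, 0), (4.5, 0), (0, 4.5)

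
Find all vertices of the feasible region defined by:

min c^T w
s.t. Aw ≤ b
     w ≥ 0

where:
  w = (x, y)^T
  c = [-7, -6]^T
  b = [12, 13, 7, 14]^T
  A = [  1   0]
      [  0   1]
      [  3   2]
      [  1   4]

(0, 0), (2.333, 0), (0, 3.5)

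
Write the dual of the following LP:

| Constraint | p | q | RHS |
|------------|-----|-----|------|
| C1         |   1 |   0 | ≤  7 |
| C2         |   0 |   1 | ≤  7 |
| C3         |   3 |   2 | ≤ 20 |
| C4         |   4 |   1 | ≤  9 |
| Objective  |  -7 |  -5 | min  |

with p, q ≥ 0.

Primal min cᵀx s.t. Ax ≤ b, x ≥ 0  →  Dual max −bᵀy s.t. Aᵀy ≥ −c, y ≥ 0.

Maximize: z = -7y1 - 7y2 - 20y3 - 9y4

Subject to:
  y1 + 3y3 + 4y4 ≥ 7
  y2 + 2y3 + y4 ≥ 5
  y1, y2, y3, y4 ≥ 0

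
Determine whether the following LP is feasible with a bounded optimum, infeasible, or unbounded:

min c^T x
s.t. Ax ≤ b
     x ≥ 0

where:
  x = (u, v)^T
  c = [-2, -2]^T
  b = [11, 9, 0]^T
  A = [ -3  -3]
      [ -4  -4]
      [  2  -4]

Unbounded (objective can decrease without bound)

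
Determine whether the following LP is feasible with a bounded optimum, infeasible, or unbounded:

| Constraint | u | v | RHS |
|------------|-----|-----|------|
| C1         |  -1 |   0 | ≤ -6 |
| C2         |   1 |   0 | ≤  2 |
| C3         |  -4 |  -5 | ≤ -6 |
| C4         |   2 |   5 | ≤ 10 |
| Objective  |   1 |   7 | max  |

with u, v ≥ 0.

Infeasible (no feasible solution exists)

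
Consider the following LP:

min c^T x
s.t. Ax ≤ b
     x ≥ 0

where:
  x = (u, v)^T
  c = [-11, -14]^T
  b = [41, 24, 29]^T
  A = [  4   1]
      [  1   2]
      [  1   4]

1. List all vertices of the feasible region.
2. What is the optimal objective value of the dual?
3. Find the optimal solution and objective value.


1. (0, 0), (10.25, 0), (9, 5), (0, 7.25)
2. -169
3. u = 9, v = 5, z = -169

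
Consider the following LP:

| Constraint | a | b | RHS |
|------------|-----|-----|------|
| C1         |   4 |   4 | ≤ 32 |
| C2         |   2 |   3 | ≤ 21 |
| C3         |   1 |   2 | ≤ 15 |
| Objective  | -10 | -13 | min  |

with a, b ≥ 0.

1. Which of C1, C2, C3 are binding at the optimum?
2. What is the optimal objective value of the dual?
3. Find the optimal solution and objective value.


1. C1, C2
2. -95
3. a = 3, b = 5, z = -95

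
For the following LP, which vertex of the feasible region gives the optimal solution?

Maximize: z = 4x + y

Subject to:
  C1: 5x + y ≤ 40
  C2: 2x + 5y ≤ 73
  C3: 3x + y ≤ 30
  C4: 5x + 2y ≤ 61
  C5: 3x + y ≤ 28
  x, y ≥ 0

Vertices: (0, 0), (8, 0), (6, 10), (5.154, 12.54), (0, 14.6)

Evaluate the objective at each vertex of the feasible region:
  z(0, 0) = 0
  z(8, 0) = 32
  z(6, 10) = 34  ←
  z(5.154, 12.54) = 33.15
  z(0, 14.6) = 14.6
The maximum is at x = 6, y = 10.

(6, 10)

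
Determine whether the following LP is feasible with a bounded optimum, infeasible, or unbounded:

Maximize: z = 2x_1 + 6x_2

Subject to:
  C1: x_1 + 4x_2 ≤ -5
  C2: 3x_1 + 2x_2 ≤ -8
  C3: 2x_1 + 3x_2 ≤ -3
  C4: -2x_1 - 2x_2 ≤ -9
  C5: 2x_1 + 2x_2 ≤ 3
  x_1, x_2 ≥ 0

Infeasible (no feasible solution exists)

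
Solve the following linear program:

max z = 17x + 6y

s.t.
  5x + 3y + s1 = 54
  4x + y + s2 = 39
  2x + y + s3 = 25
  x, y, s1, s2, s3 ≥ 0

Evaluate the objective at each vertex of the feasible region:
  z(0, 0) = 0
  z(9.75, 0) = 165.8
  z(9, 3) = 171  ←
  z(0, 18) = 108
The maximum is at x = 9, y = 3.

x = 9, y = 3, z = 171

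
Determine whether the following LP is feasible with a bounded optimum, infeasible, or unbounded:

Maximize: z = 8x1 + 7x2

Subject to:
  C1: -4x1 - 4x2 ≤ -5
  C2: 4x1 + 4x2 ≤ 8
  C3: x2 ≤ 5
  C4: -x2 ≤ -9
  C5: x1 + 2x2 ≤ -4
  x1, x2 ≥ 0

Infeasible (no feasible solution exists)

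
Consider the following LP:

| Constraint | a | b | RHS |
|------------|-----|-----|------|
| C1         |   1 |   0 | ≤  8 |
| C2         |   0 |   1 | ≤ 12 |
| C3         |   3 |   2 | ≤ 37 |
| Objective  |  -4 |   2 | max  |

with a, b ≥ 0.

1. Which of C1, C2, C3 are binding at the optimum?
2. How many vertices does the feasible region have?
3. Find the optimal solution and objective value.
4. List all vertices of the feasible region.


1. C2
2. 5
3. a = 0, b = 12, z = 24
4. (0, 0), (8, 0), (8, 6.5), (4.333, 12), (0, 12)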